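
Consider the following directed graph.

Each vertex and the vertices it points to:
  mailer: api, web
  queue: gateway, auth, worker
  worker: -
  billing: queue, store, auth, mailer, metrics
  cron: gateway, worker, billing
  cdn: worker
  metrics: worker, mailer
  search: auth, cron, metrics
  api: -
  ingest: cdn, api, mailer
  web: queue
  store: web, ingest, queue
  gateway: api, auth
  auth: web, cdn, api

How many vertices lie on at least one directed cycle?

4

A vertex is on a directed cycle iff it belongs to a strongly connected component of size ≥ 2 (or has a self-loop).
The vertices on cycles are {web, auth, queue, gateway} — 4 in total.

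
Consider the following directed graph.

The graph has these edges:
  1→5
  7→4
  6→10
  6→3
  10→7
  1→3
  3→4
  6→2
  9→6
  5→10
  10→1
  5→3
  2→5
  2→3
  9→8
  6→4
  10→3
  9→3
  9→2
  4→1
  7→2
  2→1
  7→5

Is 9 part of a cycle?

No

9 lies on a cycle iff there is a path from 9 back to itself.
Exploring from 9, it never reaches itself; equivalently, its strongly connected component is a singleton.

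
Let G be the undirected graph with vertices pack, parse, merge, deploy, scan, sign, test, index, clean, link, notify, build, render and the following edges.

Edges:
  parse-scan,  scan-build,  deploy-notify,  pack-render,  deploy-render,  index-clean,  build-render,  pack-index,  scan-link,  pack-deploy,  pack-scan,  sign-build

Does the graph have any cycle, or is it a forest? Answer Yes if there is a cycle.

DFS, tracking each vertex's parent; an edge to a visited non-parent vertex closes a cycle.
Start from test:
visit test (parent –)
visit pack (parent –)
  visit index (parent pack)
    visit clean (parent index)
      clean–index: parent, skip
    index–pack: parent, skip
  visit scan (parent pack)
    visit build (parent scan)
      build–scan: parent, skip
      visit render (parent build)
        render–build: parent, skip
        visit deploy (parent render)
          deploy–pack: pack visited and ≠ parent → cycle
Cycle: pack – scan – build – render – deploy – pack.

Yes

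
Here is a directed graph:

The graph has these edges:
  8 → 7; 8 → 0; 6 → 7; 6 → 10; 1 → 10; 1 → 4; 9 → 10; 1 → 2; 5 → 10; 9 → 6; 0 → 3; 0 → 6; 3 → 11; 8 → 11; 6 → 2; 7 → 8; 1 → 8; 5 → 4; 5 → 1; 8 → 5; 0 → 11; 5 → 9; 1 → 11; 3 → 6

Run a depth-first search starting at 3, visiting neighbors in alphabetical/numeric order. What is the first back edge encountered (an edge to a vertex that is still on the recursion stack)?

0→3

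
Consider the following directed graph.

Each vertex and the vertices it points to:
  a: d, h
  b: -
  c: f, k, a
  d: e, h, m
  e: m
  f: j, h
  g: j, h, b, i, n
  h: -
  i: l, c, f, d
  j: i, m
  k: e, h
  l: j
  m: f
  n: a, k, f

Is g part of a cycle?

No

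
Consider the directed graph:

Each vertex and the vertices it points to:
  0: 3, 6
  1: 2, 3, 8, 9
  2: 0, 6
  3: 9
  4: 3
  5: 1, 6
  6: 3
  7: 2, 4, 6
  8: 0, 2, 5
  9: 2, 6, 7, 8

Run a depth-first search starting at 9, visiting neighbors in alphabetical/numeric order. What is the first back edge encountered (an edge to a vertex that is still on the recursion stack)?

DFS from 9 (visiting neighbors in alphabetical/numeric order); mark gray on enter, black on exit:
9 gray
  2 gray
    0 gray
      3 gray
        3→9: 9 is gray → back edge
First back edge: 3 → 9.

3->9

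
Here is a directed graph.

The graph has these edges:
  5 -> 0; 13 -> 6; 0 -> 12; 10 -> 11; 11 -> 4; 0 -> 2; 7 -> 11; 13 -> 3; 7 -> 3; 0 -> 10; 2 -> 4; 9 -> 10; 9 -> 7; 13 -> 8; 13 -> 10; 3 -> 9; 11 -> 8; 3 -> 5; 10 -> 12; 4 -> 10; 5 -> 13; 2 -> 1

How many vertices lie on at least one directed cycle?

8

A vertex is on a directed cycle iff it belongs to a strongly connected component of size ≥ 2 (or has a self-loop).
The vertices on cycles are {3, 4, 5, 7, 9, 10, 11, 13} — 8 in total.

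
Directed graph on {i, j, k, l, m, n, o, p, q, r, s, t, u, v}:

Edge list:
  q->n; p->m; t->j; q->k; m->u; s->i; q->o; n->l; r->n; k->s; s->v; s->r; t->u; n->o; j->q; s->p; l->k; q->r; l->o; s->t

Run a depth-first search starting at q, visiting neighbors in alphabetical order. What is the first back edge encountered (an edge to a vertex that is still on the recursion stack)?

l->k

DFS from q (visiting neighbors in alphabetical order); mark gray on enter, black on exit:
q gray
  k gray
    s gray
      i gray
      i black
      p gray
        m gray
          u gray
          u black
        m black
      p black
      r gray
        n gray
          l gray
            l→k: k is gray → back edge
First back edge: l → k.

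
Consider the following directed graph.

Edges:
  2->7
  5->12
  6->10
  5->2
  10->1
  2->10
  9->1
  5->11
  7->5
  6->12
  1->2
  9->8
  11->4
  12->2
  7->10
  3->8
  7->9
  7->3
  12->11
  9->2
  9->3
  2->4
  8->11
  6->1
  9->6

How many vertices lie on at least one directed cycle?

8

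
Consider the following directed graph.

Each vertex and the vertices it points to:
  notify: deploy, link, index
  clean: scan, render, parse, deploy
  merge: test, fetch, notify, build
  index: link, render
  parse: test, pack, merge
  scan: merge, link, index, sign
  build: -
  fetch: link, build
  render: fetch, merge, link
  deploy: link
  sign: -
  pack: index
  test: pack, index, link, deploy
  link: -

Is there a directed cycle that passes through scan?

No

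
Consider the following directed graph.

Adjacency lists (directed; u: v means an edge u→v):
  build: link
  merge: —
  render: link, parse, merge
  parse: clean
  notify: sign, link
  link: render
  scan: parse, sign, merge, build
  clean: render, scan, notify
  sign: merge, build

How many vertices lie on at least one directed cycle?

A vertex is on a directed cycle iff it belongs to a strongly connected component of size ≥ 2 (or has a self-loop).
The vertices on cycles are {link, scan, sign, build, clean, parse, notify, render} — 8 in total.

8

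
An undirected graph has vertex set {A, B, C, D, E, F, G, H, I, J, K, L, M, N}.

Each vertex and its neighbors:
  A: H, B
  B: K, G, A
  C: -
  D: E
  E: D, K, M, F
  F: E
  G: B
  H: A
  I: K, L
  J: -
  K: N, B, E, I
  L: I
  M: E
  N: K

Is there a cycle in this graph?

No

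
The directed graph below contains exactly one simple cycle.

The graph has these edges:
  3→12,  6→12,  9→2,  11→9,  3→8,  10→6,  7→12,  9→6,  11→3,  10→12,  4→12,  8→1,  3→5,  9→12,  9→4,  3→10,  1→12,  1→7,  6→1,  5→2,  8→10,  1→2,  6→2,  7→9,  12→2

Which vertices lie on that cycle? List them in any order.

DFS with gray/black marking from 9:
9 gray
  4 gray
    12 gray
      2 gray
      2 black
    12 black
  4 black
  9→2: 2 black — skip
  9→12: 12 black — skip
  6 gray
    6→2: 2 black — skip
    6→12: 12 black — skip
    1 gray
      1→2: 2 black — skip
      1→12: 12 black — skip
      7 gray
        7→12: 12 black — skip
        7→9: 9 is gray → back edge
Back edge closes the cycle 9 → 6 → 1 → 7 → 9; its vertices are {1, 6, 7, 9}.

1, 6, 7, 9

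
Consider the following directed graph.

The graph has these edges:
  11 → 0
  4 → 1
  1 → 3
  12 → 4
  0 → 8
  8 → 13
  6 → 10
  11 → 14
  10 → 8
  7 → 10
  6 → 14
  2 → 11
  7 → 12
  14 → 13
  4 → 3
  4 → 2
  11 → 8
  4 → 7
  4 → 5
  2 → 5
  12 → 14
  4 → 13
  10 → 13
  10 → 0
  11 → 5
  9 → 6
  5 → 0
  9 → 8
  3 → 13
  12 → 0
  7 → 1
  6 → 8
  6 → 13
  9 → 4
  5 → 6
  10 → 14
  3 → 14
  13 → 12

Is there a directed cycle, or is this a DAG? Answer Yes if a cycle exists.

Yes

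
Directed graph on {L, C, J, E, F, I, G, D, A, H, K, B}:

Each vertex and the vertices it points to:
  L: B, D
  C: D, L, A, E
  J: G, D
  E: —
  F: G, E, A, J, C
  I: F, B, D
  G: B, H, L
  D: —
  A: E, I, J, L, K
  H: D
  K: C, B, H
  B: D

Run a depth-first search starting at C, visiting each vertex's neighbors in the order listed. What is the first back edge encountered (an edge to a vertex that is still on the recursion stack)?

F->A

DFS from C (visiting each vertex's neighbors in the order listed); mark gray on enter, black on exit:
C gray
  D gray
  D black
  L gray
    B gray
      B→D: D black — skip
    B black
    L→D: D black — skip
  L black
  A gray
    E gray
    E black
    I gray
      F gray
        G gray
          G→B: B black — skip
          H gray
            H→D: D black — skip
          H black
          G→L: L black — skip
        G black
        F→E: E black — skip
        F→A: A is gray → back edge
First back edge: F → A.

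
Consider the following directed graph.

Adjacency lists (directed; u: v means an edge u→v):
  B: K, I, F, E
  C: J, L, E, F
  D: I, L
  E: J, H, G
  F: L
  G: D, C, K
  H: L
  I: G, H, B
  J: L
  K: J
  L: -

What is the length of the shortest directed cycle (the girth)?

For each vertex v, BFS finds the shortest path from v back to v.
The shortest such closed walk is I → B → I, length 2.

2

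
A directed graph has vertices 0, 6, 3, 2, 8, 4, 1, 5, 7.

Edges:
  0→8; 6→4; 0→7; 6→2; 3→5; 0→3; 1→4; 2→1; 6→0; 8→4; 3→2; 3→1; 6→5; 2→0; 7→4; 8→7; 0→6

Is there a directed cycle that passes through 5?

No

5 lies on a cycle iff there is a path from 5 back to itself.
Exploring from 5, it never reaches itself; equivalently, its strongly connected component is a singleton.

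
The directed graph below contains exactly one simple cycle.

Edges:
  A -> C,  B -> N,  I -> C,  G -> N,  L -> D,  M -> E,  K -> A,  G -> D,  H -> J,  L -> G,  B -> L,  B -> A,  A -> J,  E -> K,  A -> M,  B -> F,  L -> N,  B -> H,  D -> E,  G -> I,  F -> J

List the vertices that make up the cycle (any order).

A, E, K, M

DFS with gray/black marking from A:
A gray
  C gray
  C black
  M gray
    E gray
      K gray
        K→A: A is gray → back edge
Back edge closes the cycle A → M → E → K → A; its vertices are {A, E, K, M}.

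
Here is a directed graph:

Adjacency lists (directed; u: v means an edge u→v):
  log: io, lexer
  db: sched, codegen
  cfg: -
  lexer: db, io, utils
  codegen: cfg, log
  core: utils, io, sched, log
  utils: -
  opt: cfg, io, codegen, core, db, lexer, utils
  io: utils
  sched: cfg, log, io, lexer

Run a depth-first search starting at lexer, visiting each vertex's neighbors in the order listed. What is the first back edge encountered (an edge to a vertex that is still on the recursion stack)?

log→lexer

DFS from lexer (visiting each vertex's neighbors in the order listed); mark gray on enter, black on exit:
lexer gray
  db gray
    sched gray
      cfg gray
      cfg black
      log gray
        io gray
          utils gray
          utils black
        io black
        log→lexer: lexer is gray → back edge
First back edge: log → lexer.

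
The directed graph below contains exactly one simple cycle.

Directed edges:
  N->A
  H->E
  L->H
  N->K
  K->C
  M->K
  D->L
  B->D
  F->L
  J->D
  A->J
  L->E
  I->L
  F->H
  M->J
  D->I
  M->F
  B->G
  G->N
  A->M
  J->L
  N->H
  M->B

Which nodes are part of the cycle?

DFS with gray/black marking from G:
G gray
  N gray
    H gray
      E gray
      E black
    H black
    K gray
      C gray
      C black
    K black
    A gray
      J gray
        L gray
          L→H: H black — skip
          L→E: E black — skip
        L black
        D gray
          D→L: L black — skip
          I gray
            I→L: L black — skip
          I black
        D black
      J black
      M gray
        F gray
          F→H: H black — skip
          F→L: L black — skip
        F black
        M→K: K black — skip
        M→J: J black — skip
        B gray
          B→D: D black — skip
          B→G: G is gray → back edge
Back edge closes the cycle G → N → A → M → B → G; its vertices are {A, B, G, M, N}.

A, B, G, M, N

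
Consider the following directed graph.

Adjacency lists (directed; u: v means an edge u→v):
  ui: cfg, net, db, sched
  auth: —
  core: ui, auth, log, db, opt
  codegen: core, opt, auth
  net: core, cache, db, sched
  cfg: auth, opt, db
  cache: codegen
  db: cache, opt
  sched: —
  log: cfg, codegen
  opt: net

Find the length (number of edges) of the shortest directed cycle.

3

For each vertex v, BFS finds the shortest path from v back to v.
The shortest such closed walk is core → log → codegen → core, length 3.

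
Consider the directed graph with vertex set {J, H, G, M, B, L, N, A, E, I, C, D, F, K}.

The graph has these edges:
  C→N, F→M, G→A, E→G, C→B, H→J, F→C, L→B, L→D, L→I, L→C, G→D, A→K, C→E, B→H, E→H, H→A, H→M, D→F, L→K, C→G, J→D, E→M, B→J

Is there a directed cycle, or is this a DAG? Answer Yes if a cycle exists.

Yes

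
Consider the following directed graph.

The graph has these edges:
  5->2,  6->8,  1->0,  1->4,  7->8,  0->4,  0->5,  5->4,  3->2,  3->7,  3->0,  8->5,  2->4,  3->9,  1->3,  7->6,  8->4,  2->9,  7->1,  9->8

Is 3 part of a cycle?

3 is on a cycle iff 3 can reach itself via ≥1 edge.
3 → 7 → 1 → 3 — yes.

Yes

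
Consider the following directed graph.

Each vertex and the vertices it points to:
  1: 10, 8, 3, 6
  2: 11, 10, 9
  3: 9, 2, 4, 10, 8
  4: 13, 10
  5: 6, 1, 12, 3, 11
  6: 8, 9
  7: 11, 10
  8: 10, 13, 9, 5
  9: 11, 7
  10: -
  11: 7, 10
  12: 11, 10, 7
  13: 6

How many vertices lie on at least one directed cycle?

A vertex is on a directed cycle iff it belongs to a strongly connected component of size ≥ 2 (or has a self-loop).
The vertices on cycles are {1, 3, 4, 5, 6, 7, 8, 11, 13} — 9 in total.

9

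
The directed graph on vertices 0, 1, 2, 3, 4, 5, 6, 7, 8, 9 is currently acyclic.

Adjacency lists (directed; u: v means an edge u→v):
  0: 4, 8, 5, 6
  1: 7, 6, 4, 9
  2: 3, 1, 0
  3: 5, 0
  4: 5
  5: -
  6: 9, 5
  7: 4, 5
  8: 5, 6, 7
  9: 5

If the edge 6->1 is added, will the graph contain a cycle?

Yes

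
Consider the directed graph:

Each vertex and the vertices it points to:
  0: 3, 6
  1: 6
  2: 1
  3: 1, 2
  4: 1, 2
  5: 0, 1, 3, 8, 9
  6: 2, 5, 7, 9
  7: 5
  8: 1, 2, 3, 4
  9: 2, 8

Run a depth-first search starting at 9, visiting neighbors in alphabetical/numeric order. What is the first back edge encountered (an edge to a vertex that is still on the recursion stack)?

DFS from 9 (visiting neighbors in alphabetical/numeric order); mark gray on enter, black on exit:
9 gray
  2 gray
    1 gray
      6 gray
        6→2: 2 is gray → back edge
First back edge: 6 → 2.

6→2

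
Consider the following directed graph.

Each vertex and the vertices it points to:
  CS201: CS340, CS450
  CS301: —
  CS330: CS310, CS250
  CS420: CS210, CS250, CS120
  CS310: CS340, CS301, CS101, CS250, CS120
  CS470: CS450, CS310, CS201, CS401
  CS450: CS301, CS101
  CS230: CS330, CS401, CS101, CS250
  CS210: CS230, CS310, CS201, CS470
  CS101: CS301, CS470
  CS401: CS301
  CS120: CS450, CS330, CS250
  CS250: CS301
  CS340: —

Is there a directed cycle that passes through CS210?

CS210 lies on a cycle iff there is a path from CS210 back to itself.
Exploring from CS210, it never reaches itself; equivalently, its strongly connected component is a singleton.

No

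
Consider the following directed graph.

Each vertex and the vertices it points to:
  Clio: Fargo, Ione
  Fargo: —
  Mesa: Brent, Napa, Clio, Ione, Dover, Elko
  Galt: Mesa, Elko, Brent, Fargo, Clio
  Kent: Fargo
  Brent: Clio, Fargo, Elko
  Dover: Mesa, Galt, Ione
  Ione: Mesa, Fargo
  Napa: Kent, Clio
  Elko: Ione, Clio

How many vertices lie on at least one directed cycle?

A vertex is on a directed cycle iff it belongs to a strongly connected component of size ≥ 2 (or has a self-loop).
The vertices on cycles are {Clio, Elko, Galt, Ione, Mesa, Napa, Brent, Dover} — 8 in total.

8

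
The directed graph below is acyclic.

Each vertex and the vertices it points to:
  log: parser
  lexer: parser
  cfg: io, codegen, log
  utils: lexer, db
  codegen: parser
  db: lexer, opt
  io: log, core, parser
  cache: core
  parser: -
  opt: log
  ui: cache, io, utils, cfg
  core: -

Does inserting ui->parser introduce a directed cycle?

No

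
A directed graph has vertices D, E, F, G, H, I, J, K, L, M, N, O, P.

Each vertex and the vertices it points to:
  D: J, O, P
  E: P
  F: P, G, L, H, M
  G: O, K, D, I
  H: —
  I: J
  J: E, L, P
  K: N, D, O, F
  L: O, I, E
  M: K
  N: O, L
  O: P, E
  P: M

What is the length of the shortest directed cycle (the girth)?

3

For each vertex v, BFS finds the shortest path from v back to v.
The shortest such closed walk is G → K → F → G, length 3.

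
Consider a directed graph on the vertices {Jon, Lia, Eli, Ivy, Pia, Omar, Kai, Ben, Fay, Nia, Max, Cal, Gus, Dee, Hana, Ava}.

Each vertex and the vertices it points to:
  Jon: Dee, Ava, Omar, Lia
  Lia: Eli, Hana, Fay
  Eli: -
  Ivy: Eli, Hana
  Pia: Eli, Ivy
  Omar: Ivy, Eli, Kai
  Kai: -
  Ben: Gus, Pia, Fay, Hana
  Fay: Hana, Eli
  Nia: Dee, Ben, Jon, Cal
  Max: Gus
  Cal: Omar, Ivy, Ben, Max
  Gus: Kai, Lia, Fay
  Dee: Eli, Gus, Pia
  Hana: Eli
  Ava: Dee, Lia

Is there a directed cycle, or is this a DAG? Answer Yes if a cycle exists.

DFS with white/gray/black marking, starting from Jon:
Jon gray
  Dee gray
    Eli gray
    Eli black
    Gus gray
      Kai gray
      Kai black
      Lia gray
        Lia→Eli: Eli black — skip
        Hana gray
          Hana→Eli: Eli black — skip
        Hana black
        Fay gray
          Fay→Hana: Hana black — skip
          Fay→Eli: Eli black — skip
        Fay black
      Lia black
      Gus→Fay: Fay black — skip
    Gus black
    Pia gray
      Pia→Eli: Eli black — skip
      Ivy gray
        Ivy→Eli: Eli black — skip
        Ivy→Hana: Hana black — skip
      Ivy black
    Pia black
  Dee black
  Ava gray
    Ava→Dee: Dee black — skip
    Ava→Lia: Lia black — skip
  Ava black
  Omar gray
    Omar→Ivy: Ivy black — skip
    Omar→Eli: Eli black — skip
    Omar→Kai: Kai black — skip
  Omar black
  Jon→Lia: Lia black — skip
Jon black
Ben gray
  Ben→Gus: Gus black — skip
  Ben→Pia: Pia black — skip
  Ben→Fay: Fay black — skip
  Ben→Hana: Hana black — skip
Ben black
Nia gray
  Nia→Dee: Dee black — skip
  Nia→Ben: Ben black — skip
  Nia→Jon: Jon black — skip
  Cal gray
    Cal→Omar: Omar black — skip
    Cal→Ivy: Ivy black — skip
    Cal→Ben: Ben black — skip
    Max gray
      Max→Gus: Gus black — skip
    Max black
  Cal black
Nia black
Every edge goes to a white or black vertex — no back edge, so the graph is acyclic.

No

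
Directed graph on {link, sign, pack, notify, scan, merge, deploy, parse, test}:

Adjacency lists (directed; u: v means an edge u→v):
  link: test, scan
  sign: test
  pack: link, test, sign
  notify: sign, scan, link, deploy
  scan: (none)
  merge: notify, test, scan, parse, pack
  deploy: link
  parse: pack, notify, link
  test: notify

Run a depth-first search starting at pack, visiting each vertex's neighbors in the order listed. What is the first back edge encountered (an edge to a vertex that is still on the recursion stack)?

sign->test

DFS from pack (visiting each vertex's neighbors in the order listed); mark gray on enter, black on exit:
pack gray
  link gray
    test gray
      notify gray
        sign gray
          sign→test: test is gray → back edge
First back edge: sign → test.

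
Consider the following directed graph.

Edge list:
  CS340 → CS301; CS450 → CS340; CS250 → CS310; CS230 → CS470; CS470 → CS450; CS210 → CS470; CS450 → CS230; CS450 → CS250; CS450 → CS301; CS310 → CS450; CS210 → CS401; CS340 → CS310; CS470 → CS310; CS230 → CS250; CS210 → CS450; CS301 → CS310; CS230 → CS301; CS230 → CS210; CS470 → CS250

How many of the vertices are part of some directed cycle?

A vertex is on a directed cycle iff it belongs to a strongly connected component of size ≥ 2 (or has a self-loop).
The vertices on cycles are {CS210, CS230, CS250, CS301, CS310, CS340, CS450, CS470} — 8 in total.

8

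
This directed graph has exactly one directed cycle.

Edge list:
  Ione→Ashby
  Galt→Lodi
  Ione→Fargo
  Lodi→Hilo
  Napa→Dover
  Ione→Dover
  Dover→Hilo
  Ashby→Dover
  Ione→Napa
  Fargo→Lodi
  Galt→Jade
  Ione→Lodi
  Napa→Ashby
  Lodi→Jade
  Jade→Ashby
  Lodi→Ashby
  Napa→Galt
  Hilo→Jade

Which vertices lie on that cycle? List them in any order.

DFS with gray/black marking from Dover:
Dover gray
  Hilo gray
    Jade gray
      Ashby gray
        Ashby→Dover: Dover is gray → back edge
Back edge closes the cycle Dover → Hilo → Jade → Ashby → Dover; its vertices are {Hilo, Jade, Ashby, Dover}.

Hilo, Jade, Ashby, Dover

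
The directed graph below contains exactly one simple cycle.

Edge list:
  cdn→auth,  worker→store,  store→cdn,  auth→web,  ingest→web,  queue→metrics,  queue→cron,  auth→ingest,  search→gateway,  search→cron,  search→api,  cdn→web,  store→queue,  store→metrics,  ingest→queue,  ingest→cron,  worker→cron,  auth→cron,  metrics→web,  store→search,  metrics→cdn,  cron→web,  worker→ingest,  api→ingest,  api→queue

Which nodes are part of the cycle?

DFS with gray/black marking from cdn:
cdn gray
  auth gray
    ingest gray
      web gray
      web black
      queue gray
        cron gray
          cron→web: web black — skip
        cron black
        metrics gray
          metrics→cdn: cdn is gray → back edge
Back edge closes the cycle cdn → auth → ingest → queue → metrics → cdn; its vertices are {cdn, auth, queue, ingest, metrics}.

cdn, auth, queue, ingest, metrics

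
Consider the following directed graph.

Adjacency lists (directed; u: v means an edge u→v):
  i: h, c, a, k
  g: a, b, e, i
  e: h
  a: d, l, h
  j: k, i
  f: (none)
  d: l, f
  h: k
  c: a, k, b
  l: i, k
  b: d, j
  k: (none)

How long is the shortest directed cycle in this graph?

For each vertex v, BFS finds the shortest path from v back to v.
The shortest such closed walk is a → l → i → a, length 3.

3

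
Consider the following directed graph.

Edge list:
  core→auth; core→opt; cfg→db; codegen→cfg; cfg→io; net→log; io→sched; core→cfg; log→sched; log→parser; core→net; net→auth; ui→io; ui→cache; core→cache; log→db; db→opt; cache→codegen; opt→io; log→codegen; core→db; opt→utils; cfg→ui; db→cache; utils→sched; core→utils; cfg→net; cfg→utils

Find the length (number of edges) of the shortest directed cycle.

For each vertex v, BFS finds the shortest path from v back to v.
The shortest such closed walk is db → cache → codegen → cfg → db, length 4.

4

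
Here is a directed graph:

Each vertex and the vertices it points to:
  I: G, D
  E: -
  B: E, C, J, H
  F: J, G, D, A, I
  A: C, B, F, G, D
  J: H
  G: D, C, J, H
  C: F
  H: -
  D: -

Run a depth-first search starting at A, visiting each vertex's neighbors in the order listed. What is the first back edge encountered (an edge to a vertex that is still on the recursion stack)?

DFS from A (visiting each vertex's neighbors in the order listed); mark gray on enter, black on exit:
A gray
  C gray
    F gray
      J gray
        H gray
        H black
      J black
      G gray
        D gray
        D black
        G→C: C is gray → back edge
First back edge: G → C.

G→C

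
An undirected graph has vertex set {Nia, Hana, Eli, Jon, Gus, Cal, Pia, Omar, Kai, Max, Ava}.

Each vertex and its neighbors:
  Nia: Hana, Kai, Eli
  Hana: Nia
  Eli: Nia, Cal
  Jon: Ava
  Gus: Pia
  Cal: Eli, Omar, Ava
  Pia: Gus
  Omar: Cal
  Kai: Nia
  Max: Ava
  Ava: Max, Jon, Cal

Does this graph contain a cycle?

No

DFS, tracking each vertex's parent; an edge to a visited non-parent vertex closes a cycle.
Start from Pia:
visit Pia (parent –)
  visit Gus (parent Pia)
    Gus–Pia: parent, skip
visit Nia (parent –)
  visit Hana (parent Nia)
    Hana–Nia: parent, skip
  visit Kai (parent Nia)
    Kai–Nia: parent, skip
  visit Eli (parent Nia)
    Eli–Nia: parent, skip
    visit Cal (parent Eli)
      Cal–Eli: parent, skip
      visit Omar (parent Cal)
        Omar–Cal: parent, skip
      visit Ava (parent Cal)
        visit Max (parent Ava)
          Max–Ava: parent, skip
        visit Jon (parent Ava)
          Jon–Ava: parent, skip
        Ava–Cal: parent, skip
No non-parent visited neighbor found — the graph is a forest.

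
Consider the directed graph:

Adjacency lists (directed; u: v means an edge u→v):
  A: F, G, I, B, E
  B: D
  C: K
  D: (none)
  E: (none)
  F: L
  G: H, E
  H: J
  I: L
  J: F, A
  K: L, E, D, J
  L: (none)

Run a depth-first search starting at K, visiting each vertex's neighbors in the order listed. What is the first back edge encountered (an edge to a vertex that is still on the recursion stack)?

H→J

DFS from K (visiting each vertex's neighbors in the order listed); mark gray on enter, black on exit:
K gray
  L gray
  L black
  E gray
  E black
  D gray
  D black
  J gray
    F gray
      F→L: L black — skip
    F black
    A gray
      A→F: F black — skip
      G gray
        H gray
          H→J: J is gray → back edge
First back edge: H → J.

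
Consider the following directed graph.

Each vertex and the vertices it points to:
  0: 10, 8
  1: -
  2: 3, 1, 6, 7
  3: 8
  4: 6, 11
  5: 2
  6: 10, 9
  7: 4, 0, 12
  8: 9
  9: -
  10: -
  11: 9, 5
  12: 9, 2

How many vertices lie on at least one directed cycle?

A vertex is on a directed cycle iff it belongs to a strongly connected component of size ≥ 2 (or has a self-loop).
The vertices on cycles are {2, 4, 5, 7, 11, 12} — 6 in total.

6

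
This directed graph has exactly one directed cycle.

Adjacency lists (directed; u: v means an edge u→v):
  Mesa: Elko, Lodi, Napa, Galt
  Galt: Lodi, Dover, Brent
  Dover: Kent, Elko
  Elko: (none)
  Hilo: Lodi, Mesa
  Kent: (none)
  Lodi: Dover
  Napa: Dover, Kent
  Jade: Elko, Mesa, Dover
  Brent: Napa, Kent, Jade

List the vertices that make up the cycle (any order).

Galt, Jade, Mesa, Brent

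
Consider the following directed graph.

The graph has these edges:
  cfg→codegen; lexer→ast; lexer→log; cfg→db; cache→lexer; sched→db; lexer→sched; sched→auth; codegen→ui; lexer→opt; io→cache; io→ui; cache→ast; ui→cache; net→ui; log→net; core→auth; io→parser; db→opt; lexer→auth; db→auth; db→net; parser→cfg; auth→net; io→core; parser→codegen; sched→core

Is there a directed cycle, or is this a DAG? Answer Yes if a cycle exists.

DFS with white/gray/black marking, starting from parser:
parser gray
  codegen gray
    ui gray
      cache gray
        lexer gray
          opt gray
          opt black
          sched gray
            auth gray
              net gray
                net→ui: ui is gray → back edge
Back edge found, so a cycle exists: ui → cache → lexer → sched → auth → net → ui.

Yes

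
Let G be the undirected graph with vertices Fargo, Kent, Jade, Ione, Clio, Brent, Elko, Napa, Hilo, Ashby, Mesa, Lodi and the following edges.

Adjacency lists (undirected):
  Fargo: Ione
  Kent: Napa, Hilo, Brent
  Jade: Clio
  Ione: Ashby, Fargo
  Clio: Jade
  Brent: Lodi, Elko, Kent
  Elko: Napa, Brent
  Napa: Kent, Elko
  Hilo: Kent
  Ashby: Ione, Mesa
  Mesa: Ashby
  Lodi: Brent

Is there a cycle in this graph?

Yes

DFS, tracking each vertex's parent; an edge to a visited non-parent vertex closes a cycle.
Start from Fargo:
visit Fargo (parent –)
  visit Ione (parent Fargo)
    visit Ashby (parent Ione)
      Ashby–Ione: parent, skip
      visit Mesa (parent Ashby)
        Mesa–Ashby: parent, skip
    Ione–Fargo: parent, skip
visit Kent (parent –)
  visit Napa (parent Kent)
    Napa–Kent: parent, skip
    visit Elko (parent Napa)
      Elko–Napa: parent, skip
      visit Brent (parent Elko)
        visit Lodi (parent Brent)
          Lodi–Brent: parent, skip
        Brent–Elko: parent, skip
        Brent–Kent: Kent visited and ≠ parent → cycle
Cycle: Kent – Napa – Elko – Brent – Kent.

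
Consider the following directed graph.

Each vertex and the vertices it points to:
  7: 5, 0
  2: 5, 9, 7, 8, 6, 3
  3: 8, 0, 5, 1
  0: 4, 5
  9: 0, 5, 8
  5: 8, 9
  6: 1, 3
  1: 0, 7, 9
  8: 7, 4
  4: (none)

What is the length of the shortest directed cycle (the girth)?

2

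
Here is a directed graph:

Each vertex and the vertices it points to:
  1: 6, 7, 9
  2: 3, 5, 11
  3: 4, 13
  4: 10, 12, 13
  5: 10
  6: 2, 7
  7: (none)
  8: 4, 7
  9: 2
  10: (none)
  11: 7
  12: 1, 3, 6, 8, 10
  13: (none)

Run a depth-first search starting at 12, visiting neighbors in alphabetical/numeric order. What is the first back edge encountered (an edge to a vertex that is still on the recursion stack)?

DFS from 12 (visiting neighbors in alphabetical/numeric order); mark gray on enter, black on exit:
12 gray
  1 gray
    6 gray
      2 gray
        3 gray
          4 gray
            10 gray
            10 black
            4→12: 12 is gray → back edge
First back edge: 4 → 12.

4→12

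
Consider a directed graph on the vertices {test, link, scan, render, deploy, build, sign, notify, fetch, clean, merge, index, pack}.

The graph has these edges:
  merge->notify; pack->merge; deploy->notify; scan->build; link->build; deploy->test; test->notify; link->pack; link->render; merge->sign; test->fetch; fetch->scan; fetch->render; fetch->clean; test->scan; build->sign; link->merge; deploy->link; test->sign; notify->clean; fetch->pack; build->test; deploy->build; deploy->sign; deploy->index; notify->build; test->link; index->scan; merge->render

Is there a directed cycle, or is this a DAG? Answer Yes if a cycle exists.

Yes

DFS with white/gray/black marking, starting from index:
index gray
  scan gray
    build gray
      test gray
        fetch gray
          pack gray
            merge gray
              render gray
              render black
              sign gray
              sign black
              notify gray
                clean gray
                clean black
                notify→build: build is gray → back edge
Back edge found, so a cycle exists: build → test → fetch → pack → merge → notify → build.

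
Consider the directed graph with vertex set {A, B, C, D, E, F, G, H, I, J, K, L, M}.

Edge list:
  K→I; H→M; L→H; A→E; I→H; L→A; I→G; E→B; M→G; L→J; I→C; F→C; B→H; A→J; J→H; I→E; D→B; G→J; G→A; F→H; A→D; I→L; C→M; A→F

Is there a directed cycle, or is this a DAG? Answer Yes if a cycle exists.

Yes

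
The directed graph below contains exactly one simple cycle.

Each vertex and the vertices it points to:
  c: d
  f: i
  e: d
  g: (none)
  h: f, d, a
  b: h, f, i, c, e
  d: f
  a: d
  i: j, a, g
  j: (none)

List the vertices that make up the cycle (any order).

a, d, f, i

DFS with gray/black marking from i:
i gray
  j gray
  j black
  a gray
    d gray
      f gray
        f→i: i is gray → back edge
Back edge closes the cycle i → a → d → f → i; its vertices are {a, d, f, i}.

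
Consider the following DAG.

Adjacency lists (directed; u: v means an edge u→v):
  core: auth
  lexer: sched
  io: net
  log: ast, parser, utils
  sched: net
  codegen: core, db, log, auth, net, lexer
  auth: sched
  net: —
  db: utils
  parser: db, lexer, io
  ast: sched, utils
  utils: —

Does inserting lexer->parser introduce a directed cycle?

Yes

Adding lexer→parser creates a cycle iff parser can already reach lexer.
Path from parser: parser → lexer.
So parser → … → lexer → parser is a cycle.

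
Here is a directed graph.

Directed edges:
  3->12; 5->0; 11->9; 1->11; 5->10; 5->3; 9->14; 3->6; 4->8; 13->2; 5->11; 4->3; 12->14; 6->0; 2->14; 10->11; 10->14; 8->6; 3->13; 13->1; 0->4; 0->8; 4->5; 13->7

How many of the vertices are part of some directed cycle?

6

A vertex is on a directed cycle iff it belongs to a strongly connected component of size ≥ 2 (or has a self-loop).
The vertices on cycles are {0, 3, 4, 5, 6, 8} — 6 in total.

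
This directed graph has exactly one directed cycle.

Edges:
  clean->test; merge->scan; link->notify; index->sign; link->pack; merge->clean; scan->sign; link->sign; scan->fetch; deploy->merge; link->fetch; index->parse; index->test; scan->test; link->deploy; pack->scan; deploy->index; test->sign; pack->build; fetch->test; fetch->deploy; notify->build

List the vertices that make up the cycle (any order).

DFS with gray/black marking from deploy:
deploy gray
  index gray
    sign gray
    sign black
    test gray
      test→sign: sign black — skip
    test black
    parse gray
    parse black
  index black
  merge gray
    clean gray
      clean→test: test black — skip
    clean black
    scan gray
      scan→sign: sign black — skip
      scan→test: test black — skip
      fetch gray
        fetch→deploy: deploy is gray → back edge
Back edge closes the cycle deploy → merge → scan → fetch → deploy; its vertices are {scan, fetch, merge, deploy}.

scan, fetch, merge, deploy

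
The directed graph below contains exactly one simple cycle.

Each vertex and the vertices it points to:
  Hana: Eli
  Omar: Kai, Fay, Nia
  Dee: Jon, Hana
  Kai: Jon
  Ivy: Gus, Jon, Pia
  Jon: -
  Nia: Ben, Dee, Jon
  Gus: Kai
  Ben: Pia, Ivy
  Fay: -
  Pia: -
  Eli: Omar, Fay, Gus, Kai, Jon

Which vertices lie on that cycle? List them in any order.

Dee, Eli, Nia, Hana, Omar

DFS with gray/black marking from Omar:
Omar gray
  Kai gray
    Jon gray
    Jon black
  Kai black
  Fay gray
  Fay black
  Nia gray
    Ben gray
      Pia gray
      Pia black
      Ivy gray
        Gus gray
          Gus→Kai: Kai black — skip
        Gus black
        Ivy→Jon: Jon black — skip
        Ivy→Pia: Pia black — skip
      Ivy black
    Ben black
    Dee gray
      Dee→Jon: Jon black — skip
      Hana gray
        Eli gray
          Eli→Omar: Omar is gray → back edge
Back edge closes the cycle Omar → Nia → Dee → Hana → Eli → Omar; its vertices are {Dee, Eli, Nia, Hana, Omar}.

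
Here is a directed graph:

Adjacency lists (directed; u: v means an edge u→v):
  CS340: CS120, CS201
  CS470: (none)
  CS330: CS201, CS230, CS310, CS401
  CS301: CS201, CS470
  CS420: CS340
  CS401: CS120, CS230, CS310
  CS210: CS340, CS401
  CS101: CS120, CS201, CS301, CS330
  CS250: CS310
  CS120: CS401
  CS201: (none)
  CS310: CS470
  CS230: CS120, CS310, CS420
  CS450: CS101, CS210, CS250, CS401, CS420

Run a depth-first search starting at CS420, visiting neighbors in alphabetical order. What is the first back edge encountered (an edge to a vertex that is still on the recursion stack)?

CS401->CS120

DFS from CS420 (visiting neighbors in alphabetical order); mark gray on enter, black on exit:
CS420 gray
  CS340 gray
    CS120 gray
      CS401 gray
        CS401→CS120: CS120 is gray → back edge
First back edge: CS401 → CS120.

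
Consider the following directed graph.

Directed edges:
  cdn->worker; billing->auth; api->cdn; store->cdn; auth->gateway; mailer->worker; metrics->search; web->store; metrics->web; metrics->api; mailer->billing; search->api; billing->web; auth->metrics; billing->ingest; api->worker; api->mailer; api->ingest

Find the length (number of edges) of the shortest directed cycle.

5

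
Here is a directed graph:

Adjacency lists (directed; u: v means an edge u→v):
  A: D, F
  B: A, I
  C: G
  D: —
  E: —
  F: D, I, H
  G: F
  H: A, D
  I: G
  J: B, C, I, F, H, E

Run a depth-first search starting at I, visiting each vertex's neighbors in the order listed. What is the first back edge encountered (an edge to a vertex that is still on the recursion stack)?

DFS from I (visiting each vertex's neighbors in the order listed); mark gray on enter, black on exit:
I gray
  G gray
    F gray
      D gray
      D black
      F→I: I is gray → back edge
First back edge: F → I.

F→I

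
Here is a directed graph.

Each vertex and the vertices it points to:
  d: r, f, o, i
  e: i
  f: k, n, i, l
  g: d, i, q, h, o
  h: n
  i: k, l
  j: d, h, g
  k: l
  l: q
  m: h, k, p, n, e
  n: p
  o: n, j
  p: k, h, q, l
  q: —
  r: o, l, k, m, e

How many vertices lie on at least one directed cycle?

8

A vertex is on a directed cycle iff it belongs to a strongly connected component of size ≥ 2 (or has a self-loop).
The vertices on cycles are {d, g, h, j, n, o, p, r} — 8 in total.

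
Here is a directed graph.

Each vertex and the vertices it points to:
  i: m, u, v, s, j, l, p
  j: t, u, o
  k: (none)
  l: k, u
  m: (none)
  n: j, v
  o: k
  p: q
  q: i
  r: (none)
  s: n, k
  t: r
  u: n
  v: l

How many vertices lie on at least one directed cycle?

8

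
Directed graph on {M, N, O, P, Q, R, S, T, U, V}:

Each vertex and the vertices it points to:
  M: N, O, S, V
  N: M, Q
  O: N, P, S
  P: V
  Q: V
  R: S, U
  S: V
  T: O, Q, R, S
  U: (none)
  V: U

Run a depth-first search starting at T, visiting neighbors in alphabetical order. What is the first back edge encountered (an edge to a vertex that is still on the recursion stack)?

M->N

DFS from T (visiting neighbors in alphabetical order); mark gray on enter, black on exit:
T gray
  O gray
    N gray
      M gray
        M→N: N is gray → back edge
First back edge: M → N.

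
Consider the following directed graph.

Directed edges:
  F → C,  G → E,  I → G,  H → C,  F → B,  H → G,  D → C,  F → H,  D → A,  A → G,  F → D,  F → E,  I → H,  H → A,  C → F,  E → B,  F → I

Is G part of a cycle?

No

G lies on a cycle iff there is a path from G back to itself.
Exploring from G, it never reaches itself; equivalently, its strongly connected component is a singleton.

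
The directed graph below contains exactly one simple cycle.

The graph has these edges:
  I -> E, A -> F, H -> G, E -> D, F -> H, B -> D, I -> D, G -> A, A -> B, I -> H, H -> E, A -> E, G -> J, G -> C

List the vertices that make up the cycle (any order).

DFS with gray/black marking from H:
H gray
  E gray
    D gray
    D black
  E black
  G gray
    J gray
    J black
    A gray
      F gray
        F→H: H is gray → back edge
Back edge closes the cycle H → G → A → F → H; its vertices are {A, F, G, H}.

A, F, G, H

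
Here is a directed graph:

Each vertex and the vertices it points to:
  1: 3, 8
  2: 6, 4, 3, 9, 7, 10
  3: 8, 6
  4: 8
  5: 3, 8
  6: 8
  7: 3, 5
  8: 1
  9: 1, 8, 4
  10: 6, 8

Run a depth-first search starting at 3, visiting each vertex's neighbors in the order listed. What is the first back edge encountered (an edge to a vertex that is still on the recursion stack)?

DFS from 3 (visiting each vertex's neighbors in the order listed); mark gray on enter, black on exit:
3 gray
  8 gray
    1 gray
      1→3: 3 is gray → back edge
First back edge: 1 → 3.

1→3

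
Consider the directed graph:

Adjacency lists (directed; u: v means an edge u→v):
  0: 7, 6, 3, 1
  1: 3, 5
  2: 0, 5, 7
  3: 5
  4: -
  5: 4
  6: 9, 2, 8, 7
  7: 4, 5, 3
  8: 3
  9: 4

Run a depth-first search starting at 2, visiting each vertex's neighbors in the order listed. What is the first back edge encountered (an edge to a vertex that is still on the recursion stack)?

DFS from 2 (visiting each vertex's neighbors in the order listed); mark gray on enter, black on exit:
2 gray
  0 gray
    7 gray
      4 gray
      4 black
      5 gray
        5→4: 4 black — skip
      5 black
      3 gray
        3→5: 5 black — skip
      3 black
    7 black
    6 gray
      9 gray
        9→4: 4 black — skip
      9 black
      6→2: 2 is gray → back edge
First back edge: 6 → 2.

6->2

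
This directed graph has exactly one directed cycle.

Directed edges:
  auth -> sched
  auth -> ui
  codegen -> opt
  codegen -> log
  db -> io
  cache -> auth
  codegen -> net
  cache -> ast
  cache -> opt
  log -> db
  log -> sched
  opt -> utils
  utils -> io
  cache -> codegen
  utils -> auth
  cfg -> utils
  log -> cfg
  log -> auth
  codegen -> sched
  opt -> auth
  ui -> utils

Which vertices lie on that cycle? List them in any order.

DFS with gray/black marking from auth:
auth gray
  sched gray
  sched black
  ui gray
    utils gray
      utils→auth: auth is gray → back edge
Back edge closes the cycle auth → ui → utils → auth; its vertices are {ui, auth, utils}.

ui, auth, utils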